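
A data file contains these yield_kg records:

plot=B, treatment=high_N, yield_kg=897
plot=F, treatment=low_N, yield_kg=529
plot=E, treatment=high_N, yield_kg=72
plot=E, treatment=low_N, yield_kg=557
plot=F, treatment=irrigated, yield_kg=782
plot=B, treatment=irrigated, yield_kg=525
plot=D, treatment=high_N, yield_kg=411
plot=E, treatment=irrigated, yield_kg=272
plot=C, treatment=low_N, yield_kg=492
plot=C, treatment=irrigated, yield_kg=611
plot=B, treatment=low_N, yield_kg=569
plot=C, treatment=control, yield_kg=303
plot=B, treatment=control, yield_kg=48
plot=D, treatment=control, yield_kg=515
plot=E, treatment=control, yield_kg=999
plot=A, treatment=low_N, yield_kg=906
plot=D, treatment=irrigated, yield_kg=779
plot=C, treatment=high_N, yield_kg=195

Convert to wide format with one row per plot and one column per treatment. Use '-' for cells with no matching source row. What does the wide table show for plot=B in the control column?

The long row with plot=B, treatment=control has yield_kg=48.

48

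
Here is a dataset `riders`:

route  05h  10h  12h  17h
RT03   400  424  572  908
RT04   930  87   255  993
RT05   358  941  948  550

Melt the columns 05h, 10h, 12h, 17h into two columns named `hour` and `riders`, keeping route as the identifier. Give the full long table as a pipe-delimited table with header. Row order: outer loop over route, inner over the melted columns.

Each (route, column) pair becomes one row: 3 × 4 = 12 rows.
For example, (RT03, 05h) → riders=400.

| route | hour | riders |
| RT03 | 05h | 400 |
| RT03 | 10h | 424 |
| RT03 | 12h | 572 |
| RT03 | 17h | 908 |
| RT04 | 05h | 930 |
| RT04 | 10h | 87 |
| RT04 | 12h | 255 |
| RT04 | 17h | 993 |
| RT05 | 05h | 358 |
| RT05 | 10h | 941 |
| RT05 | 12h | 948 |
| RT05 | 17h | 550 |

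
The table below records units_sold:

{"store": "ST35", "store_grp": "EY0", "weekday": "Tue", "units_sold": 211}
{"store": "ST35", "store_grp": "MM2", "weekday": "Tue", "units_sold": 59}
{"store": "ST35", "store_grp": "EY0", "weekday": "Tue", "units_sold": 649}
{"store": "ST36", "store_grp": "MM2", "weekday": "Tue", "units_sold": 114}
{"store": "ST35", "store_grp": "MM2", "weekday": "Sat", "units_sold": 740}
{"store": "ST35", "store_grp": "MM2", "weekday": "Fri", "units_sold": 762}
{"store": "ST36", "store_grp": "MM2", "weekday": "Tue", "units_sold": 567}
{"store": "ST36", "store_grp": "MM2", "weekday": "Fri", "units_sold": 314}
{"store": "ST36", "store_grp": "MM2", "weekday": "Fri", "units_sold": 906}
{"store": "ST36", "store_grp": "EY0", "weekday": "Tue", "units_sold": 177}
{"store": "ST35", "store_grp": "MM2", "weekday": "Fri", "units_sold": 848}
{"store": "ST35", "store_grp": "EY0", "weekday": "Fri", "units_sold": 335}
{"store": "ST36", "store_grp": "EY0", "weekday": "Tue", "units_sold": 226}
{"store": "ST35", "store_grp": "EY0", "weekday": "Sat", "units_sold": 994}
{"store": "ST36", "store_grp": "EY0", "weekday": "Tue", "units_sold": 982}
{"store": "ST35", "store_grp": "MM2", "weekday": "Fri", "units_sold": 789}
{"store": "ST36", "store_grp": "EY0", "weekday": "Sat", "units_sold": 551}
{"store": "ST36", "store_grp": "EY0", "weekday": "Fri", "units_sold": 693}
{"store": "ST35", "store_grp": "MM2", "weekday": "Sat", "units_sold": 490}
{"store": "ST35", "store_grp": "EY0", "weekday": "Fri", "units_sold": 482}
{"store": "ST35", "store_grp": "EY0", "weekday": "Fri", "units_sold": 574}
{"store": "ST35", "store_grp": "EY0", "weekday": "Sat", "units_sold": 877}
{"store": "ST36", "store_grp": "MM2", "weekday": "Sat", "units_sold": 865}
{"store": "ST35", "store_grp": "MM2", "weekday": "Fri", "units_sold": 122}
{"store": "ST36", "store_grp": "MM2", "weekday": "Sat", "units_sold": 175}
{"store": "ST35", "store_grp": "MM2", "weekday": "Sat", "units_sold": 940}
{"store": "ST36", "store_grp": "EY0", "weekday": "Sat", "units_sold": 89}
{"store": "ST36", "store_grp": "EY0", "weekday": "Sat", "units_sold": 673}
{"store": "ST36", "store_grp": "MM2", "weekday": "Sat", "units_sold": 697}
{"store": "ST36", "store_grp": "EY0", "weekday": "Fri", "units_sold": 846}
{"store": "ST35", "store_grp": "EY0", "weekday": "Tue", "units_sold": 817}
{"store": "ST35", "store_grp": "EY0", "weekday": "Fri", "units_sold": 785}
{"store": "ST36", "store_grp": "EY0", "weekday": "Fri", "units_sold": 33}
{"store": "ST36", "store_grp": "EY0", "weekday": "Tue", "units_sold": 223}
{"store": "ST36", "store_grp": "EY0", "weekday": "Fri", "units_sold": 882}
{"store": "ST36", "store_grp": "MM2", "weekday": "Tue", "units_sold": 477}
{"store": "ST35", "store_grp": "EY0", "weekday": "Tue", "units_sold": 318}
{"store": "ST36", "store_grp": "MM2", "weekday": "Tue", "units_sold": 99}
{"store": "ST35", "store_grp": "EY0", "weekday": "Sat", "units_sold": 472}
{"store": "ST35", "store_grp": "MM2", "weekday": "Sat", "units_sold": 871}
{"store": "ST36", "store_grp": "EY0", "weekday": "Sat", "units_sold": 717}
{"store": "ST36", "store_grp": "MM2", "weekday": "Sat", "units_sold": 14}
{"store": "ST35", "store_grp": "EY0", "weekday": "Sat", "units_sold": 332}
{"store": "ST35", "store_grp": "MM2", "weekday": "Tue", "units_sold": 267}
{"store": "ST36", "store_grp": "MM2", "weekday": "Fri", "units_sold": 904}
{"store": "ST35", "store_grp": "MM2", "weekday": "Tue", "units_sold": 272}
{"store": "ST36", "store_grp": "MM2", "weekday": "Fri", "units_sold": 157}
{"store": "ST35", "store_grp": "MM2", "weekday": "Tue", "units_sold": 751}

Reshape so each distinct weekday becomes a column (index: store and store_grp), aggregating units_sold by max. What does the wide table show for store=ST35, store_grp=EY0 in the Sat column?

994

Rows with store=ST35, store_grp=EY0 and weekday=Sat: units_sold values are 994, 877, 472, 332.
max(994, 877, 472, 332) = 994.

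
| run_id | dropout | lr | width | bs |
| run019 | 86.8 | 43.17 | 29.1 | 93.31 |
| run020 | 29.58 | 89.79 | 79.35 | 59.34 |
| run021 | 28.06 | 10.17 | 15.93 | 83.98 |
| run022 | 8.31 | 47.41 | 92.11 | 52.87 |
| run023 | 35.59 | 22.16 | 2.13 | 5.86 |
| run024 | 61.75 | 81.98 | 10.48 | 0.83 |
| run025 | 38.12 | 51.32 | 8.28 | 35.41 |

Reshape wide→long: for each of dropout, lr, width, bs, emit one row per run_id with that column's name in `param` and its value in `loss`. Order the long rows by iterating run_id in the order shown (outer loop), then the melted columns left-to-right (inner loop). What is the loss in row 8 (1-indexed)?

59.34

28 rows total (7 × 4). Row 8: index ⌊(8-1)/4⌋ = 1 into run_id → run020; (8-1) mod 4 = 3 into the melted columns → bs.
So row 8 is (run020, bs, 59.34); loss = 59.34.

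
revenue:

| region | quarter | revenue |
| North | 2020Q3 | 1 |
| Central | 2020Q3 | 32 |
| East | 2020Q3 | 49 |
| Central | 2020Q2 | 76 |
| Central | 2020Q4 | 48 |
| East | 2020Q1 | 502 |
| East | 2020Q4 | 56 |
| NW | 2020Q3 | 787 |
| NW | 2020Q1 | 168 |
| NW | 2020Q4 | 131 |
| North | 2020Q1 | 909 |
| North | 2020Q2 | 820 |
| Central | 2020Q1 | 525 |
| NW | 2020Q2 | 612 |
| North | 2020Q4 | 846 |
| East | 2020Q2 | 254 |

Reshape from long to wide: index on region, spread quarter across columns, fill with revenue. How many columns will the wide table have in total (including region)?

1 column for region plus 4 distinct quarter values → 5 columns.

5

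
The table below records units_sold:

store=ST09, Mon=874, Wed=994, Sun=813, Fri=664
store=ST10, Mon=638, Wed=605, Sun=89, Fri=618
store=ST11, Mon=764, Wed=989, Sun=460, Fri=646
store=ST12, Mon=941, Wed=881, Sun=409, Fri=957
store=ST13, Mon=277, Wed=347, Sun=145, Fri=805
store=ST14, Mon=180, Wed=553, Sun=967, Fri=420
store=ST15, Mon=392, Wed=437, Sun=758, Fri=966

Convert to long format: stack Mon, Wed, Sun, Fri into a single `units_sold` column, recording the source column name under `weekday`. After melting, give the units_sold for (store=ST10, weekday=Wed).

605

Unpivoting turns each (store, wide-column) pair into one long row.
The wide cell at row ST10, column Wed holds 605, so the long row (ST10, Wed) has units_sold=605.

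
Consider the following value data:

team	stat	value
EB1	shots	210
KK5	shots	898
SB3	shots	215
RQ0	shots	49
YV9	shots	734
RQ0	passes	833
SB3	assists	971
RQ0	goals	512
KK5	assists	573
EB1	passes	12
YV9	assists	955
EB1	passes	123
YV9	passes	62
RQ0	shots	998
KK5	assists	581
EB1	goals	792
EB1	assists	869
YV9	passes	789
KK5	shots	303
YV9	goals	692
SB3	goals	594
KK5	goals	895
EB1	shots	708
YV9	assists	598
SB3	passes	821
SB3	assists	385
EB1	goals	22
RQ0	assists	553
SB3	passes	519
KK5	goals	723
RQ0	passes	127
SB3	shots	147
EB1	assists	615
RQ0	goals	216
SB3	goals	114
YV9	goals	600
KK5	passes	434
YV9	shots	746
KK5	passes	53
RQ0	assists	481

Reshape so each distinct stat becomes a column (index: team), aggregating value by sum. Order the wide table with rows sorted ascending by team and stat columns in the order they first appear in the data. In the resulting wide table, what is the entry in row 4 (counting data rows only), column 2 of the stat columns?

1340

With rows sorted ascending by team, row 4 is team=SB3. stat columns in first-appearance order: shots, passes, assists, goals; column 2 is passes.
Long rows with team=SB3, stat=passes: 821 + 519 = 1340.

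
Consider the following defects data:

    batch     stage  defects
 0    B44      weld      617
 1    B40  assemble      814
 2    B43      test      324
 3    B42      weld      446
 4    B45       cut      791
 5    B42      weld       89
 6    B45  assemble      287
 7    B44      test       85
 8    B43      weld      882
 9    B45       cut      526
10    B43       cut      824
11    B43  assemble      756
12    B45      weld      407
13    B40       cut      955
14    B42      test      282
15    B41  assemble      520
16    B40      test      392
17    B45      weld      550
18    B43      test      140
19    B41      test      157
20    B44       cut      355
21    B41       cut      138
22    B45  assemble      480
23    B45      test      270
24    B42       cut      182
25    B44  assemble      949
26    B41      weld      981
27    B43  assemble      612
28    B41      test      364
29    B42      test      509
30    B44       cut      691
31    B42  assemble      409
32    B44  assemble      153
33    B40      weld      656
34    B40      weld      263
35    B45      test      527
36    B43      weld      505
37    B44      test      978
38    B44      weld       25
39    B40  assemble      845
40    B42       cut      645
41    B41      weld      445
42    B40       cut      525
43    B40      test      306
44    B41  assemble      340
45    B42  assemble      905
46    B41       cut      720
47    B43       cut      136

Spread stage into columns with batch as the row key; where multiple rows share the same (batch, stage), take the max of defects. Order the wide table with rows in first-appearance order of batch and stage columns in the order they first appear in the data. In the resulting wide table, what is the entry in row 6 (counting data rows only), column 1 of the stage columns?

981

With rows in first-appearance order of batch, row 6 is batch=B41. stage columns in first-appearance order: weld, assemble, test, cut; column 1 is weld.
Long rows with batch=B41, stage=weld: max(981, 445) = 981.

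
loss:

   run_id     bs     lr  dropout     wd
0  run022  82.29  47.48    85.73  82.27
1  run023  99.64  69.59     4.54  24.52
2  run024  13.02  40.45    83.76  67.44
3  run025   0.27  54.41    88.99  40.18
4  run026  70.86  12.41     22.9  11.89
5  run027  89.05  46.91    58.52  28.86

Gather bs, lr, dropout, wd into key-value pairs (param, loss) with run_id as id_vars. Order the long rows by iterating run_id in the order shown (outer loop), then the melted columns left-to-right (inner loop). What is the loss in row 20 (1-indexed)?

24 rows total (6 × 4). Row 20: index ⌊(20-1)/4⌋ = 4 into run_id → run026; (20-1) mod 4 = 3 into the melted columns → wd.
So row 20 is (run026, wd, 11.89); loss = 11.89.

11.89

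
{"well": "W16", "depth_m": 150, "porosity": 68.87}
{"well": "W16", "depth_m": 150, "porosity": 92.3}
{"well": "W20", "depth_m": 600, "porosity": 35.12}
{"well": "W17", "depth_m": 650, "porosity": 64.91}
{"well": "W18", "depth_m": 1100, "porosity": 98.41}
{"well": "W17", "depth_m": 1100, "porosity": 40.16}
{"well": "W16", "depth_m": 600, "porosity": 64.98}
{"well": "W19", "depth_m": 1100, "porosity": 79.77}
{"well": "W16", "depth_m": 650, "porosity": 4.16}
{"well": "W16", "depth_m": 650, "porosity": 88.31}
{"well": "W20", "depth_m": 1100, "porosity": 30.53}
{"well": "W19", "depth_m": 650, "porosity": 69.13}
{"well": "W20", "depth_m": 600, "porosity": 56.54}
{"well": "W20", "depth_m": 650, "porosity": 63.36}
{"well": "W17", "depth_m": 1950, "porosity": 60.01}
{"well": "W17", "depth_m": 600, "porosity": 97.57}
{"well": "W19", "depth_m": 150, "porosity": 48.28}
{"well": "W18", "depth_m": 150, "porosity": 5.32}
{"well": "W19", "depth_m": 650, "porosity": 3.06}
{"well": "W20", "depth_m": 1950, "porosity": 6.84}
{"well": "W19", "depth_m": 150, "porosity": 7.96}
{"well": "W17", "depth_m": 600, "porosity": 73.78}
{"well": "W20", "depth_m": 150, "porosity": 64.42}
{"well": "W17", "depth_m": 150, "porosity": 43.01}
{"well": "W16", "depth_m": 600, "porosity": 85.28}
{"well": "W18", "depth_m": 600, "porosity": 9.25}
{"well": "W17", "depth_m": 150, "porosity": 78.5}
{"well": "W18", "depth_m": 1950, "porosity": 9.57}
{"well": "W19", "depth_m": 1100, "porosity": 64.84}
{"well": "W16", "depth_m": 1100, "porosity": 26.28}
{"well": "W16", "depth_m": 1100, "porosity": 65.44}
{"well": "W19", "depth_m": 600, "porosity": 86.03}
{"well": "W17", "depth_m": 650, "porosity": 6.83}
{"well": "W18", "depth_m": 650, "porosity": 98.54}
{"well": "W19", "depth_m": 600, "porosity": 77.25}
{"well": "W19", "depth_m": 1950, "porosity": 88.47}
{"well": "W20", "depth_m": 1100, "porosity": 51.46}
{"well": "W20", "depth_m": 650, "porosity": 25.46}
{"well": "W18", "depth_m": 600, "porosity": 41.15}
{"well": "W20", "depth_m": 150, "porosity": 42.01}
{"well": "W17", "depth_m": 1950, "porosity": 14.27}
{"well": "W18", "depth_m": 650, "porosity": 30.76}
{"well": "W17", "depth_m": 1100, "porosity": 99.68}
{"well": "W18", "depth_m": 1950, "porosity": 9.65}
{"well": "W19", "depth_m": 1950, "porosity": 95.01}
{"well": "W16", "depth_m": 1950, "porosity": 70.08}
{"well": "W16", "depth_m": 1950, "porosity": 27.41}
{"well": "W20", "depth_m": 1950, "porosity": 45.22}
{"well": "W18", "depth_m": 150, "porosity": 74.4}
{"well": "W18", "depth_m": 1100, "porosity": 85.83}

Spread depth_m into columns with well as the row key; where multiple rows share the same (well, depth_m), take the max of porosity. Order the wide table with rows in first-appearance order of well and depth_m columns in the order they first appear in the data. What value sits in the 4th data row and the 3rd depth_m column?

With rows in first-appearance order of well, row 4 is well=W18. depth_m columns in first-appearance order: 150, 600, 650, 1100, 1950; column 3 is 650.
Long rows with well=W18, depth_m=650: max(98.54, 30.76) = 98.54.

98.54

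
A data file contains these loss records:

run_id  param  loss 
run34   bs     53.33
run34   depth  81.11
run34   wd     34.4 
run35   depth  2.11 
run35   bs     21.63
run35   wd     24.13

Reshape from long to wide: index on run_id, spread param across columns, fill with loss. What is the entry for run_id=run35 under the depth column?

Wide layout: rows indexed by run_id, columns are the 3 distinct param values (bs, depth, wd).
Cell (run_id=run35, param=depth) draws from the long row where run_id=run35 and param=depth, which has loss=2.11.

2.11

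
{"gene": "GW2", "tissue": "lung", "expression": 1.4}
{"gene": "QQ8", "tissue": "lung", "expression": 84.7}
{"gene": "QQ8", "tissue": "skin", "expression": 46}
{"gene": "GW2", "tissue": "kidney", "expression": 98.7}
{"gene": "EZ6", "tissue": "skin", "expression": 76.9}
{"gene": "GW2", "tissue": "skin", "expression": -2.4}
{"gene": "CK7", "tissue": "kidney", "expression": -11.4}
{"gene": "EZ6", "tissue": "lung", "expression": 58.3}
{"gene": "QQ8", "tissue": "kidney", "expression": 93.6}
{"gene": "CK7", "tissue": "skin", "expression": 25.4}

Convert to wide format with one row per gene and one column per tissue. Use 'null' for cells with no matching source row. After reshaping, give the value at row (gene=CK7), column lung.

null

No long-format row has gene=CK7 and tissue=lung, so the cell is null.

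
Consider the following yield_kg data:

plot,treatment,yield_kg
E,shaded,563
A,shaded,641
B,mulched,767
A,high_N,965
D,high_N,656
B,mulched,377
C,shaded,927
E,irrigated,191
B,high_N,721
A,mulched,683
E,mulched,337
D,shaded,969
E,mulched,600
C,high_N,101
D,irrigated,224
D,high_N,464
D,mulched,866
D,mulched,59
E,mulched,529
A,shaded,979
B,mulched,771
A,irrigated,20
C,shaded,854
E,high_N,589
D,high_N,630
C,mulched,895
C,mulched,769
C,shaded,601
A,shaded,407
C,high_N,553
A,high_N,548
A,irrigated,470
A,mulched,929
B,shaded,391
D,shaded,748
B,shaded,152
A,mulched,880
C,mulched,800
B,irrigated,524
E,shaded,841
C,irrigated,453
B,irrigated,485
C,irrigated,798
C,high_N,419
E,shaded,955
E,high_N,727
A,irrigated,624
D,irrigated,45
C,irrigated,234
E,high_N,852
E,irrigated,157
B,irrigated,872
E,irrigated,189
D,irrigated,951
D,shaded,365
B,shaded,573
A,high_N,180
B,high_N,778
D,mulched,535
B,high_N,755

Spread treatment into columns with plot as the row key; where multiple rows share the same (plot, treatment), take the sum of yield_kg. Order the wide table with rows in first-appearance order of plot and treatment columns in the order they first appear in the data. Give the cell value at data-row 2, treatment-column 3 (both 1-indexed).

1693

With rows in first-appearance order of plot, row 2 is plot=A. treatment columns in first-appearance order: shaded, mulched, high_N, irrigated; column 3 is high_N.
Long rows with plot=A, treatment=high_N: 965 + 548 + 180 = 1693.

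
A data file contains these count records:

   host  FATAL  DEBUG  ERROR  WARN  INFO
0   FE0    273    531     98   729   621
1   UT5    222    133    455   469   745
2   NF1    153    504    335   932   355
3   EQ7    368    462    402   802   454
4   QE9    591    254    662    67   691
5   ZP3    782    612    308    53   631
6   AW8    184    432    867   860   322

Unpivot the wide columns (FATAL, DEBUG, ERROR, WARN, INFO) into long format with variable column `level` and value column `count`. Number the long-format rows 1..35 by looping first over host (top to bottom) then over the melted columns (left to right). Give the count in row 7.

133

35 rows total (7 × 5). Row 7: index ⌊(7-1)/5⌋ = 1 into host → UT5; (7-1) mod 5 = 1 into the melted columns → DEBUG.
So row 7 is (UT5, DEBUG, 133); count = 133.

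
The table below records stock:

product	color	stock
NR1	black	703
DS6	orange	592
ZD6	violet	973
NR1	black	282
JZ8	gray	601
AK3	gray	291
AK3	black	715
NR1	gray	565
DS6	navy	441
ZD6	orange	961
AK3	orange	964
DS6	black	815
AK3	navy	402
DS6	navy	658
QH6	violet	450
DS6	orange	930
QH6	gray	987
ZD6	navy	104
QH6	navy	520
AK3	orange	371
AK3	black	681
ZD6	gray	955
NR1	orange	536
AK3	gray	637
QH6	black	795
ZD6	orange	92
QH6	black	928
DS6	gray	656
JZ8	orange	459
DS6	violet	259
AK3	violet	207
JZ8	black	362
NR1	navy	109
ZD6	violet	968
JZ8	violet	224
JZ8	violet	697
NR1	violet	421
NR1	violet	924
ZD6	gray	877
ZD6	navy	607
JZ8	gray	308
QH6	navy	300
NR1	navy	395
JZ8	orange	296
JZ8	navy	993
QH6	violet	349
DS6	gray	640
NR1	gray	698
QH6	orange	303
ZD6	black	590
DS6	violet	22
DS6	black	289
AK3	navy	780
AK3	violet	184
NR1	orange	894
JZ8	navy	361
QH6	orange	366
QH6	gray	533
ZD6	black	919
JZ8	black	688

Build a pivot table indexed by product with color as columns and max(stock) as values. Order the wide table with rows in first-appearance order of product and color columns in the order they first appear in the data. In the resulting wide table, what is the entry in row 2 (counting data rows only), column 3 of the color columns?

With rows in first-appearance order of product, row 2 is product=DS6. color columns in first-appearance order: black, orange, violet, gray, navy; column 3 is violet.
Long rows with product=DS6, color=violet: max(259, 22) = 259.

259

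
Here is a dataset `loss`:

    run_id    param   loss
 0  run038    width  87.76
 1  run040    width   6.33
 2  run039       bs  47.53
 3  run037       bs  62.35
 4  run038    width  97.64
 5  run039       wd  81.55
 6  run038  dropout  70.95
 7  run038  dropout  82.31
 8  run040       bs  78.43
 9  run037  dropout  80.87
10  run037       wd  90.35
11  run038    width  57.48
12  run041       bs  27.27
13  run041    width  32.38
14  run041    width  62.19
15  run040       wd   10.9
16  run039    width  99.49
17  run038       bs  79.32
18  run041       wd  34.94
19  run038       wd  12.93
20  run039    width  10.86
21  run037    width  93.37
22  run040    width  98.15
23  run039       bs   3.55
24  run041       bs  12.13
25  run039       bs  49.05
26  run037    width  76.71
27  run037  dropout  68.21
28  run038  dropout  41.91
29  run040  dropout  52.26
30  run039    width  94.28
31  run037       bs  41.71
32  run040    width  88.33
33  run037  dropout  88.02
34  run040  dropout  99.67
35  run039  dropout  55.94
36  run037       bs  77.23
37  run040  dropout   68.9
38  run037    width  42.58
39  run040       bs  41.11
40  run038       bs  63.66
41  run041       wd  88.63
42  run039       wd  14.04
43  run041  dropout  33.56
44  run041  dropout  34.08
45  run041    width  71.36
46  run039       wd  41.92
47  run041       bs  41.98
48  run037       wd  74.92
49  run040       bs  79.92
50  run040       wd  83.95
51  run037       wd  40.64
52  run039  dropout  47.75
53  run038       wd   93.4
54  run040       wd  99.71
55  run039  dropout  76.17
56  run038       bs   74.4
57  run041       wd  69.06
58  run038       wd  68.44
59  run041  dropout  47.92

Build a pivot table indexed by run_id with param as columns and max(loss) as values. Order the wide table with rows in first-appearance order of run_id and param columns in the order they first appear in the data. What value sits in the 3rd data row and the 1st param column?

With rows in first-appearance order of run_id, row 3 is run_id=run039. param columns in first-appearance order: width, bs, wd, dropout; column 1 is width.
Long rows with run_id=run039, param=width: max(99.49, 10.86, 94.28) = 99.49.

99.49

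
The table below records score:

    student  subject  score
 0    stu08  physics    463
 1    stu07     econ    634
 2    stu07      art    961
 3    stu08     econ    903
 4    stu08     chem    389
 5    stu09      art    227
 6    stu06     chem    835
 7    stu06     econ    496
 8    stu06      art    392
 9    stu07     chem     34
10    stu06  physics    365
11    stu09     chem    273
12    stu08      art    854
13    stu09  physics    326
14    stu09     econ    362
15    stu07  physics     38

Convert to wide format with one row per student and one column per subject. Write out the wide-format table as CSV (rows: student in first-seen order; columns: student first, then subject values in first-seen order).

Columns: student plus the 4 distinct subject values (physics, econ, art, chem).
For example, row stu08 column physics takes score=463 from the long row (stu08, physics).

student,physics,econ,art,chem
stu08,463,903,854,389
stu07,38,634,961,34
stu09,326,362,227,273
stu06,365,496,392,835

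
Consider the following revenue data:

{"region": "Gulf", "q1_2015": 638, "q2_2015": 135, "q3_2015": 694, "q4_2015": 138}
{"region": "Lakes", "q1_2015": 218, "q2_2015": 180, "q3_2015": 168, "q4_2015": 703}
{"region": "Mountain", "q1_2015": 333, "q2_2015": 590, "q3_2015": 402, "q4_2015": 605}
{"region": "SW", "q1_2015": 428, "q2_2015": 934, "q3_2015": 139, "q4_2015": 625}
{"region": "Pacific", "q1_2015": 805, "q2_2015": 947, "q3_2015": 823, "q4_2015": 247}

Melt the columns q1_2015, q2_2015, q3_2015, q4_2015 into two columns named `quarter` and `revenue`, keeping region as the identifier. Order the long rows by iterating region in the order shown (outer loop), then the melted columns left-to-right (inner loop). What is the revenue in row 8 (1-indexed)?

703

20 rows total (5 × 4). Row 8: index ⌊(8-1)/4⌋ = 1 into region → Lakes; (8-1) mod 4 = 3 into the melted columns → q4_2015.
So row 8 is (Lakes, q4_2015, 703); revenue = 703.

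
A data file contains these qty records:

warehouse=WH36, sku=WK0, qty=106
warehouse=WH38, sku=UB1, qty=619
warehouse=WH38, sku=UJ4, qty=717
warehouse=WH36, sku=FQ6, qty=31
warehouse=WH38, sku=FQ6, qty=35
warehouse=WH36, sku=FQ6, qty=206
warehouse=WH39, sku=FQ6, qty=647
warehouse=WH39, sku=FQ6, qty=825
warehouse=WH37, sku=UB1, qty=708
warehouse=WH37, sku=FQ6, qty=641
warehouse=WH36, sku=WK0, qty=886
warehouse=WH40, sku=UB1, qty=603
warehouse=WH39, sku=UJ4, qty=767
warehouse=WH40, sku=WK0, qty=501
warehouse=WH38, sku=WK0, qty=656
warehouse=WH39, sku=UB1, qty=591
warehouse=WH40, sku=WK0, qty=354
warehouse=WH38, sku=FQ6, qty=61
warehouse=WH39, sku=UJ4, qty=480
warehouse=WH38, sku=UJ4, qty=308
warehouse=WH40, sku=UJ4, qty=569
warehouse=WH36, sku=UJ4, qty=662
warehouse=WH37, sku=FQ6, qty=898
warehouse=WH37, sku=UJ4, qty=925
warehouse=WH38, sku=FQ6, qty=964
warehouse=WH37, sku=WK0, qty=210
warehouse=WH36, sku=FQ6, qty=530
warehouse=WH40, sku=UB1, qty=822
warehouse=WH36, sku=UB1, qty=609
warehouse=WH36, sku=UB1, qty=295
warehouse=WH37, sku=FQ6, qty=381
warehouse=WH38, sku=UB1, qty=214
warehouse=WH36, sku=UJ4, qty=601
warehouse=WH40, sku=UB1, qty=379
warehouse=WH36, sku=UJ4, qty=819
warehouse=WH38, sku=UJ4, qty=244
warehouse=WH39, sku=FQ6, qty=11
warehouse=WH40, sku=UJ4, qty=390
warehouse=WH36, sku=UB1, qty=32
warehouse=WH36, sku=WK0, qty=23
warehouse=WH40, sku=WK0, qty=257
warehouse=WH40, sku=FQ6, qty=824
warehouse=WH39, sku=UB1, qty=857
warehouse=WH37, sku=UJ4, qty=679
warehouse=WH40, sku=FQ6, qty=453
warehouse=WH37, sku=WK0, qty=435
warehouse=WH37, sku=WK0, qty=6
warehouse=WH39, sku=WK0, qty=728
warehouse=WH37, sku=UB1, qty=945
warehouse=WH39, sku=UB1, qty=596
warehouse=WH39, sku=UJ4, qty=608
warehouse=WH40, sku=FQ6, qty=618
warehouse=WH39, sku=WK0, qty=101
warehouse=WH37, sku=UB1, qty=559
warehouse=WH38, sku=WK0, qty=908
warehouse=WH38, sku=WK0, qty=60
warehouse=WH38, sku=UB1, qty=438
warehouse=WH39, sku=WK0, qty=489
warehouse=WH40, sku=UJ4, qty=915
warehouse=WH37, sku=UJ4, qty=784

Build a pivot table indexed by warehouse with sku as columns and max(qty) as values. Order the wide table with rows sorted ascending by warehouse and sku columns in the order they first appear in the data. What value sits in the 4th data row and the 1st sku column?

728

With rows sorted ascending by warehouse, row 4 is warehouse=WH39. sku columns in first-appearance order: WK0, UB1, UJ4, FQ6; column 1 is WK0.
Long rows with warehouse=WH39, sku=WK0: max(728, 101, 489) = 728.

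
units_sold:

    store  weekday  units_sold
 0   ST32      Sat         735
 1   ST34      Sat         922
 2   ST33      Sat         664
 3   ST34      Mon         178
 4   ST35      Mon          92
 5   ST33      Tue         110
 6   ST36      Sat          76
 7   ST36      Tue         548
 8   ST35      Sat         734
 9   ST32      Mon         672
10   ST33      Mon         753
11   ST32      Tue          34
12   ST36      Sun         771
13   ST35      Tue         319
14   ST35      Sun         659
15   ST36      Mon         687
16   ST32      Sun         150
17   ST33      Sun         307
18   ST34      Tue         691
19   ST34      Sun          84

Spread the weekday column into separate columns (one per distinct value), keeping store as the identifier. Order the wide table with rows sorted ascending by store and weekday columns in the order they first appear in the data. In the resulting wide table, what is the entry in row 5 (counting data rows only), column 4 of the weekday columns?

With rows sorted ascending by store, row 5 is store=ST36. weekday columns in first-appearance order: Sat, Mon, Tue, Sun; column 4 is Sun.
Long rows with store=ST36, weekday=Sun: units_sold = 771.

771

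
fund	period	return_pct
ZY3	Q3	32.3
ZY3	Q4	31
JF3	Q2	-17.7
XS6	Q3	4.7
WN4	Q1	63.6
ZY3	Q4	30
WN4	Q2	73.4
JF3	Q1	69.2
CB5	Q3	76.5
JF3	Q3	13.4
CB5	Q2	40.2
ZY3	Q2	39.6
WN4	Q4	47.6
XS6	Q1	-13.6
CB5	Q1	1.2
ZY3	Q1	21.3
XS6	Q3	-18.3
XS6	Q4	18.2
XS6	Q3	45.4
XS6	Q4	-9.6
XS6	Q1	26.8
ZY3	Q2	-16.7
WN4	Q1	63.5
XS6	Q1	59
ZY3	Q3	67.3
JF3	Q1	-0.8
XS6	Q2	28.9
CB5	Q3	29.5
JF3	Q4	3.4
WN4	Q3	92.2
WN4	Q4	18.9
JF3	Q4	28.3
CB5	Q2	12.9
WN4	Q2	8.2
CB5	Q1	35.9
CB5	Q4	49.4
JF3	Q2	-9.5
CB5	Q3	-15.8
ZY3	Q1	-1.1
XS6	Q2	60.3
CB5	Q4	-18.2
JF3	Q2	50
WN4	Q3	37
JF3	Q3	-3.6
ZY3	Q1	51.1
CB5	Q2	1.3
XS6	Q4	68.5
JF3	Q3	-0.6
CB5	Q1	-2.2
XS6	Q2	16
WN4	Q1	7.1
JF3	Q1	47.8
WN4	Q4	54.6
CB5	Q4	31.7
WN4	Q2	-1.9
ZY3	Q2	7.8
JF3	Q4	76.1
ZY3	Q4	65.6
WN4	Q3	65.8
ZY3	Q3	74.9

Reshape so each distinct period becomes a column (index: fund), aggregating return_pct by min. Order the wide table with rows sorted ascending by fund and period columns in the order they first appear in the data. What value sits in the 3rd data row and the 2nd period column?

With rows sorted ascending by fund, row 3 is fund=WN4. period columns in first-appearance order: Q3, Q4, Q2, Q1; column 2 is Q4.
Long rows with fund=WN4, period=Q4: min(47.6, 18.9, 54.6) = 18.9.

18.9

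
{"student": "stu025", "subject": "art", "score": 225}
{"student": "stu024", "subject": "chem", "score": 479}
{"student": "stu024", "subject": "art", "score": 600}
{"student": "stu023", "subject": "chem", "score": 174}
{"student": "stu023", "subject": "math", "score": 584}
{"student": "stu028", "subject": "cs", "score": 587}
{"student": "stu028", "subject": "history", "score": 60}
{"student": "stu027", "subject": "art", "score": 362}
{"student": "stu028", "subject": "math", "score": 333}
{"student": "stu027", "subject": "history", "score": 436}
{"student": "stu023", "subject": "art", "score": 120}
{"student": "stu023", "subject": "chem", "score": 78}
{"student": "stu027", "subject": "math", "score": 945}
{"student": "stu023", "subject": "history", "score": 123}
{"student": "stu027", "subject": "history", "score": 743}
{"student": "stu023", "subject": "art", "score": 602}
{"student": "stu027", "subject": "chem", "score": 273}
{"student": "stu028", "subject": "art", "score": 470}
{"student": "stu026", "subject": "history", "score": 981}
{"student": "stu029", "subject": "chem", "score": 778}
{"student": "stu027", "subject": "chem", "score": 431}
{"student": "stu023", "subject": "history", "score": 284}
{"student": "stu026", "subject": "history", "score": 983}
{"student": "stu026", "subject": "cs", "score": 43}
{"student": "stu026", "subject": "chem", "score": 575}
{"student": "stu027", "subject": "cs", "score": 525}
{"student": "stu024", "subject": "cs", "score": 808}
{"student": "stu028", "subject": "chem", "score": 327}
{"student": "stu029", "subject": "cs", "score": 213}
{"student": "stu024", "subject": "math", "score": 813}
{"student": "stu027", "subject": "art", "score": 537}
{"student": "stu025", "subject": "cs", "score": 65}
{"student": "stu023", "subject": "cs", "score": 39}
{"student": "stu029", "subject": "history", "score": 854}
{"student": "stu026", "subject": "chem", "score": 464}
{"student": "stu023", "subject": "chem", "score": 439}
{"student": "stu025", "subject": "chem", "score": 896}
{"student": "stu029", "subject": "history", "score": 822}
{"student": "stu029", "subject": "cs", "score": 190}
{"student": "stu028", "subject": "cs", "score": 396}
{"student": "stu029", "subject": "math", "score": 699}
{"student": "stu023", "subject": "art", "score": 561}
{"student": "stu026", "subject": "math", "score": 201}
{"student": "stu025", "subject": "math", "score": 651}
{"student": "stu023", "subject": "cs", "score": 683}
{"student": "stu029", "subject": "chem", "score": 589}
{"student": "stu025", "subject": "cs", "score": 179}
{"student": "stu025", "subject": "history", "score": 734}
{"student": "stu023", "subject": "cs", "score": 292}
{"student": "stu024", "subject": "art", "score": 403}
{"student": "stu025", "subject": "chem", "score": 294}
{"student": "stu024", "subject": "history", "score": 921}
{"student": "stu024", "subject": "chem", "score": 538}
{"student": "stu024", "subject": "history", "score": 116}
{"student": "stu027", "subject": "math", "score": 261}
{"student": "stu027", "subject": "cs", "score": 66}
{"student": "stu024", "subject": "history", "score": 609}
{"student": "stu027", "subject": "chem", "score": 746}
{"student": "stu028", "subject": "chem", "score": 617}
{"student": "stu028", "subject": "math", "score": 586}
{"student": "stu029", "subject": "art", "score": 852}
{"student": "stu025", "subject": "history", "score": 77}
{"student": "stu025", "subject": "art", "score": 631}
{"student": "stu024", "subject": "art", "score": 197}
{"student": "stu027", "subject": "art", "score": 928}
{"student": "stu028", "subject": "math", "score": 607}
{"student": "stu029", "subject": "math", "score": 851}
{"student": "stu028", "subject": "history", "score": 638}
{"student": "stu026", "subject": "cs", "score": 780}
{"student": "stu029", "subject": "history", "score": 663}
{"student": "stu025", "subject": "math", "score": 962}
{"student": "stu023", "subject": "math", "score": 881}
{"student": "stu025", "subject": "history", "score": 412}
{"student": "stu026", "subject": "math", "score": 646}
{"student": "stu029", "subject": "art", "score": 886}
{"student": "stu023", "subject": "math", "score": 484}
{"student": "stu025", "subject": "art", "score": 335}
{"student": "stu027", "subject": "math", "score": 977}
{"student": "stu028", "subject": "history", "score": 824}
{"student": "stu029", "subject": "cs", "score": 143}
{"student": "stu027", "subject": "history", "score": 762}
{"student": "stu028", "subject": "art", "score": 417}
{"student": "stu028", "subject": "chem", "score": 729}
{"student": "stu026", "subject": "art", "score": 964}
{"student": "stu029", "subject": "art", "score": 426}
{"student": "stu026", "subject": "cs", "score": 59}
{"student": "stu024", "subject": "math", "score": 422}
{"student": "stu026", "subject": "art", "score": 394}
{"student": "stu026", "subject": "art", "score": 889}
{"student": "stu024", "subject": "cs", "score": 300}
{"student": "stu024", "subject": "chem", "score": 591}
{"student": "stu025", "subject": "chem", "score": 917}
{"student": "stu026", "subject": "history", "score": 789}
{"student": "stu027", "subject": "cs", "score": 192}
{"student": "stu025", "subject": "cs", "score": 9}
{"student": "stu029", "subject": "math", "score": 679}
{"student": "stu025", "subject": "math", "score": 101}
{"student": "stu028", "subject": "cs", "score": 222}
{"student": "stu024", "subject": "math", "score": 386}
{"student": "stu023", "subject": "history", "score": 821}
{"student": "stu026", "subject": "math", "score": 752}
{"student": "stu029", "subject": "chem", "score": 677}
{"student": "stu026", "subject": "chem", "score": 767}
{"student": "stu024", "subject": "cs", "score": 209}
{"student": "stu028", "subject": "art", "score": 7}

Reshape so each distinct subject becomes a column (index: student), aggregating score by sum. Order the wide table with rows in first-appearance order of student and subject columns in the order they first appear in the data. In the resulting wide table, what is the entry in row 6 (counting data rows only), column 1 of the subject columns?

With rows in first-appearance order of student, row 6 is student=stu026. subject columns in first-appearance order: art, chem, math, cs, history; column 1 is art.
Long rows with student=stu026, subject=art: 964 + 394 + 889 = 2247.

2247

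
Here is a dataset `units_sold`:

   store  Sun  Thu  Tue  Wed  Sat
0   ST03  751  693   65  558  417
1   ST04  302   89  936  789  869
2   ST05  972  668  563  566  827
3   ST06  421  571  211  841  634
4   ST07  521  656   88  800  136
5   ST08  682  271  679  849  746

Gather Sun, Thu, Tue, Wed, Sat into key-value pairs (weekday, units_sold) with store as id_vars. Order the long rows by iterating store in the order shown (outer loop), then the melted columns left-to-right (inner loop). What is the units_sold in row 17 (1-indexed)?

571

30 rows total (6 × 5). Row 17: index ⌊(17-1)/5⌋ = 3 into store → ST06; (17-1) mod 5 = 1 into the melted columns → Thu.
So row 17 is (ST06, Thu, 571); units_sold = 571.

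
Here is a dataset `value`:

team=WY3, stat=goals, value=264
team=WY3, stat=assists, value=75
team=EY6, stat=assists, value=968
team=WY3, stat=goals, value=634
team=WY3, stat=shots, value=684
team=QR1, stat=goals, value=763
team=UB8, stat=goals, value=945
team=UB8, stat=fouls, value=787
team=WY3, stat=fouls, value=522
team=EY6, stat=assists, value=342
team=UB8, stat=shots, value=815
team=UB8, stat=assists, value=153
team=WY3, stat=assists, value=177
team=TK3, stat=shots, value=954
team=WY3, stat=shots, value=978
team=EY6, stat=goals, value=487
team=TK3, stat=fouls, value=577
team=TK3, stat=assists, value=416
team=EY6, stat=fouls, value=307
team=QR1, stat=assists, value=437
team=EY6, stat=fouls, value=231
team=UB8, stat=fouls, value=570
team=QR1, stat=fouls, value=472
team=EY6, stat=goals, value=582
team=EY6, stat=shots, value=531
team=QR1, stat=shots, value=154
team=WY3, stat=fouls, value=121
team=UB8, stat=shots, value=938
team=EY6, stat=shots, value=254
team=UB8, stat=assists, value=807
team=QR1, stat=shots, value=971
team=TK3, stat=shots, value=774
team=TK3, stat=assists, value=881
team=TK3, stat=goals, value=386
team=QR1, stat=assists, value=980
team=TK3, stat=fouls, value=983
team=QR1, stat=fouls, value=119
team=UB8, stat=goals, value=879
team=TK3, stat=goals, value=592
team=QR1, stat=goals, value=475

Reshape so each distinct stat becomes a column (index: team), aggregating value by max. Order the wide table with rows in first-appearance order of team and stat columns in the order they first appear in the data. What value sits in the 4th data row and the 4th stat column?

With rows in first-appearance order of team, row 4 is team=UB8. stat columns in first-appearance order: goals, assists, shots, fouls; column 4 is fouls.
Long rows with team=UB8, stat=fouls: max(787, 570) = 787.

787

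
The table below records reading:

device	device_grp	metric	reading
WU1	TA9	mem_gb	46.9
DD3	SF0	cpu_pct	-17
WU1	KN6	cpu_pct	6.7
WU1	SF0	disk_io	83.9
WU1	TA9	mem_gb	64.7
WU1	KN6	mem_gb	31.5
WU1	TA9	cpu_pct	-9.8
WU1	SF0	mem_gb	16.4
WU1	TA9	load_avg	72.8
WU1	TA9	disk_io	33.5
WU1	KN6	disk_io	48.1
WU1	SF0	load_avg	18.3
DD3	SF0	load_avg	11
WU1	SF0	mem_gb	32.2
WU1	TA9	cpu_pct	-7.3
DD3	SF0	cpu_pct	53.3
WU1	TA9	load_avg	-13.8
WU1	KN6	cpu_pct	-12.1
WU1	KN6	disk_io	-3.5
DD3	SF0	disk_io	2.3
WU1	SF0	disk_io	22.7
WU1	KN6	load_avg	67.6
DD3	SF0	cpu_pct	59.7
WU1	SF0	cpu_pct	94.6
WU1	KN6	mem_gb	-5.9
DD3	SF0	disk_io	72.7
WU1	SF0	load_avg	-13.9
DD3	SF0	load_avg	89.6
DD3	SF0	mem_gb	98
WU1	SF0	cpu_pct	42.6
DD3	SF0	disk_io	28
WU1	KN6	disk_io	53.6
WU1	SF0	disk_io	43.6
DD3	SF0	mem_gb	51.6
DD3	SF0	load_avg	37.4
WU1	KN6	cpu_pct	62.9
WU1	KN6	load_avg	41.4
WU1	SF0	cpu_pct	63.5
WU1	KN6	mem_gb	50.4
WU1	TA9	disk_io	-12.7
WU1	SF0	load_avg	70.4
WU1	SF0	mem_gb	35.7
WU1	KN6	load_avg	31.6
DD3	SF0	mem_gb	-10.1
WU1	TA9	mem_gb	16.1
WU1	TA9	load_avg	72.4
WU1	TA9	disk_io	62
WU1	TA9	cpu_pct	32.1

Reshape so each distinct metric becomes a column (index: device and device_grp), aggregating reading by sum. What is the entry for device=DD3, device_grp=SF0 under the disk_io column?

103

Rows with device=DD3, device_grp=SF0 and metric=disk_io: reading values are 2.3, 72.7, 28.
2.3 + 72.7 + 28 = 103.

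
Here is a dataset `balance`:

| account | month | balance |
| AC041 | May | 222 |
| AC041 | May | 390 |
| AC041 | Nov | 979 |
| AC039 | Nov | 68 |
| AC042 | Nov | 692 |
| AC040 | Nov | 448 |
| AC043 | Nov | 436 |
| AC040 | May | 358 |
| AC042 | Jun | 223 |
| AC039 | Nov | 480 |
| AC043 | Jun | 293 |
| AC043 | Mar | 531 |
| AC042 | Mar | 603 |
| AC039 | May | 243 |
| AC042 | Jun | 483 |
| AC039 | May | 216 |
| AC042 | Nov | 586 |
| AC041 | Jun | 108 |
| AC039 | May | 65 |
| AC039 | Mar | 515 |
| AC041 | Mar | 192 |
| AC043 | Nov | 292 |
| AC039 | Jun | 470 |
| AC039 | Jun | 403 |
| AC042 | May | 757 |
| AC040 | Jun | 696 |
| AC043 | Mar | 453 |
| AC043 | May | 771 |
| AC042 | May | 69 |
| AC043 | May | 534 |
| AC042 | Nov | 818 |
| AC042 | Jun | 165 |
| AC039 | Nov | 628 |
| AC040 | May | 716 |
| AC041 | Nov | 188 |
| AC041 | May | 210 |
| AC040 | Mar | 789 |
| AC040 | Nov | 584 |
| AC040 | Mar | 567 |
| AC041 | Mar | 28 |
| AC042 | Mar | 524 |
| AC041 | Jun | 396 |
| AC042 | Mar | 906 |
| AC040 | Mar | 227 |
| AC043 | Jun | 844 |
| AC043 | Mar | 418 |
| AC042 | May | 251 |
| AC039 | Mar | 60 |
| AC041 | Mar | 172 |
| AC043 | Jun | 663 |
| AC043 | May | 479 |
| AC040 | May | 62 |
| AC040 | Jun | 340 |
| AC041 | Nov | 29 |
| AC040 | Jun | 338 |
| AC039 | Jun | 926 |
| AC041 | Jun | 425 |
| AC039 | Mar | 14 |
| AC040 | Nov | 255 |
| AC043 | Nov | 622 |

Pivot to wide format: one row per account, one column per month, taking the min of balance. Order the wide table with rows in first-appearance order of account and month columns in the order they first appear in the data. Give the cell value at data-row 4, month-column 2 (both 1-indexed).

255

With rows in first-appearance order of account, row 4 is account=AC040. month columns in first-appearance order: May, Nov, Jun, Mar; column 2 is Nov.
Long rows with account=AC040, month=Nov: min(448, 584, 255) = 255.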